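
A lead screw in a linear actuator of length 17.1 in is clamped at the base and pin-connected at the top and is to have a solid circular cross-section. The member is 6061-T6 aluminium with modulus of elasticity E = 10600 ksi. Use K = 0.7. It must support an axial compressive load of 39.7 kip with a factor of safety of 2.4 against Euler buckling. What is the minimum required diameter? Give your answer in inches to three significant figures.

Required P_cr = n·P = 2.4 × 39.7 = 95.28 kip
L_e = K·L = 0.7 × 17.1 = 11.97 in
Required I = P_cr·L_e²/(π²E) = 9.528×10^4 × 11.97² / (π² × 1.06×10^7) = 0.1305 in⁴
Solid circle: I = πd⁴/64  ⇒  d = (64I/π)^(1/4) = (64×0.1305/π)^(1/4) = 1.28 in

d ≈ 1.28 in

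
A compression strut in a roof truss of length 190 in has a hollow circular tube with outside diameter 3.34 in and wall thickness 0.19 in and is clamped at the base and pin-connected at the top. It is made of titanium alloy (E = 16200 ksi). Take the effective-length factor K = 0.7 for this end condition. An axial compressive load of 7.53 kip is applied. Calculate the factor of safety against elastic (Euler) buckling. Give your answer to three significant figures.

n ≈ 2.81

Inner diameter d_i = 3.34 − 2×0.19 = 2.960 in
I = π(d_o⁴ − d_i⁴)/64 = π(3.34⁴ − 2.960⁴)/64 = 2.341 in⁴
Effective length L_e = K·L = 0.7 × 190 = 133.0 in
P_cr = π²EI / L_e² = π² × 16200×10³ × 2.341 / 133.0² = 2.116×10^4 lb
Factor of safety n = P_cr / P = 21.156 / 7.53 = 2.81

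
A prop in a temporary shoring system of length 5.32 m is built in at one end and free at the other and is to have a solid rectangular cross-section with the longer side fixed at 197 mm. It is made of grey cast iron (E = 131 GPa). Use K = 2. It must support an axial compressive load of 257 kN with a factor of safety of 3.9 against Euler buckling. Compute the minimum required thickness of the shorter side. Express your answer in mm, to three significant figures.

Required P_cr = n·P = 3.9 × 257 = 1002 kN
L_e = K·L = 2 × 5.32 = 10.64 m
Required I = P_cr·L_e²/(π²E) = 1.002×10^6 × 10.64² / (π² × 1.31×10^11) = 8.776×10^-5 m⁴
I_req = 8.776×10^7 mm⁴
Rectangle, weak axis: I_min = h·b³/12 with h = 197 mm fixed  ⇒  b = (12I/h)^(1/3) = 175 mm

b ≈ 175 mm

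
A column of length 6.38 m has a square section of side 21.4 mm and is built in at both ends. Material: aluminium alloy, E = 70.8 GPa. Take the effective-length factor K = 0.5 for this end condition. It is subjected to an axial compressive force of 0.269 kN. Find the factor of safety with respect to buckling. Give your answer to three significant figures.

n ≈ 4.46

I = a⁴/12 = 21.4⁴/12 = 1.748×10^4 mm⁴
I = 1.748×10^4 mm⁴ = 1.748×10^-8 m⁴
Effective length L_e = K·L = 0.5 × 6.38 = 3.190 m
P_cr = π²EI / L_e² = π² × 70.8×10⁹ × 1.748×10^-8 / 3.190² = 1.200×10^3 N
Factor of safety n = P_cr / P = 1.2001 / 0.269 = 4.46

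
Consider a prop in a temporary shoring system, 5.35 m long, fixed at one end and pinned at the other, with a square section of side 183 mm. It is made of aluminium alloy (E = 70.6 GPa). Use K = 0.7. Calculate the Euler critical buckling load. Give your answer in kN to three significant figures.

P_cr ≈ 4640 kN

I = a⁴/12 = 183⁴/12 = 9.346×10^7 mm⁴
I = 9.346×10^7 mm⁴ = 9.346×10^-5 m⁴
Effective length L_e = K·L = 0.7 × 5.35 = 3.745 m
P_cr = π²EI / L_e² = π² × 70.6×10⁹ × 9.346×10^-5 / 3.745² = 4.643×10^6 N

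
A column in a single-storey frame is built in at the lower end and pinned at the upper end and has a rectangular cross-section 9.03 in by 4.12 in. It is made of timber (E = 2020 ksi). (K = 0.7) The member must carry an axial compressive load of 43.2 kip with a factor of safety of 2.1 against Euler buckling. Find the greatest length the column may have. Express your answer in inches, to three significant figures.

L_max ≈ 154 in

Buckling occurs about the weak axis: I_min = h·b³/12 with b = 4.12 in (the shorter side).
I_min = 9.03×4.12³/12 = 52.63 in⁴
Required critical load P_cr = n·P = 2.1 × 43.2 = 90.72 kip = 9.072×10^4 lb
From P_cr = π²EI/(K·L)²:  L = (1/K)·√(π²EI/P_cr) = (1/0.7)·√(π²×2.02×10^6×52.63/9.072×10^4)
L = 154 in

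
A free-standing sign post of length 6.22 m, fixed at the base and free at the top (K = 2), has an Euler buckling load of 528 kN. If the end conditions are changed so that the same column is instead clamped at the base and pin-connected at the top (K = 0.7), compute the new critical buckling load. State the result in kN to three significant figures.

P_cr ∝ 1/K², so P_cr,new = P_cr,old × (K_old/K_new)² = 528 × (2/0.7)²
= 528 × 8.163 = 4310 kN

P_cr ≈ 4310 kN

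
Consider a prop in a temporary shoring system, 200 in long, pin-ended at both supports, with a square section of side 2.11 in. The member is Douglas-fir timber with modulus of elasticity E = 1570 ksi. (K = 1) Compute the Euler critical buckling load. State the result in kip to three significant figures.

I = a⁴/12 = 2.11⁴/12 = 1.652 in⁴
Effective length L_e = K·L = 1 × 200 = 200.0 in
P_cr = π²EI / L_e² = π² × 1570×10³ × 1.652 / 200.0² = 639.9 lb

P_cr ≈ 0.640 kip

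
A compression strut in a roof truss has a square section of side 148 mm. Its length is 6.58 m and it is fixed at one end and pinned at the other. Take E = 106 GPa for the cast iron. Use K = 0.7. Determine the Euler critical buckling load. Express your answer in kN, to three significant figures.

P_cr ≈ 1970 kN

I = a⁴/12 = 148⁴/12 = 3.998×10^7 mm⁴
I = 3.998×10^7 mm⁴ = 3.998×10^-5 m⁴
Effective length L_e = K·L = 0.7 × 6.58 = 4.606 m
P_cr = π²EI / L_e² = π² × 106×10⁹ × 3.998×10^-5 / 4.606² = 1.972×10^6 N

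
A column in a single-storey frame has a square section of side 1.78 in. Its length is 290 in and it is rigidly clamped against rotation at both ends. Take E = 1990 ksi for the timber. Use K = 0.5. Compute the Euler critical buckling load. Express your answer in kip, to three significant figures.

P_cr ≈ 0.781 kip

I = a⁴/12 = 1.78⁴/12 = 0.8366 in⁴
Effective length L_e = K·L = 0.5 × 290 = 145.0 in
P_cr = π²EI / L_e² = π² × 1990×10³ × 0.8366 / 145.0² = 781.5 lb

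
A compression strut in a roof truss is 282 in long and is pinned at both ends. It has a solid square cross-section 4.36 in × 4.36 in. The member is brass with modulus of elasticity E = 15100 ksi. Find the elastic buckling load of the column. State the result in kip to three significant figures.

I = a⁴/12 = 4.36⁴/12 = 30.11 in⁴
Effective length L_e = K·L = 1 × 282 = 282.0 in
P_cr = π²EI / L_e² = π² × 15100×10³ × 30.11 / 282.0² = 5.643×10^4 lb

P_cr ≈ 56.4 kip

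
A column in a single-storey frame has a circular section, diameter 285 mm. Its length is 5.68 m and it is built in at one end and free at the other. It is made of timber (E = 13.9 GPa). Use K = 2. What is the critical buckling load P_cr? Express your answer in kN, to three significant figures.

P_cr ≈ 344 kN

I = πd⁴/64 = π×285⁴/64 = 3.239×10^8 mm⁴
I = 3.239×10^8 mm⁴ = 3.239×10^-4 m⁴
Effective length L_e = K·L = 2 × 5.68 = 11.36 m
P_cr = π²EI / L_e² = π² × 13.9×10⁹ × 3.239×10^-4 / 11.36² = 3.443×10^5 N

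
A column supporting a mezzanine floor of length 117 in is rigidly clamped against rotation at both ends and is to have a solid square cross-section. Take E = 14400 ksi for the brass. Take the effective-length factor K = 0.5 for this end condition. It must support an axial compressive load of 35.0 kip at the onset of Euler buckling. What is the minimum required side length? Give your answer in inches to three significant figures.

a ≈ 1.78 in

L_e = K·L = 0.5 × 117 = 58.50 in
Required I = P_cr·L_e²/(π²E) = 3.500×10^4 × 58.50² / (π² × 1.44×10^7) = 0.8428 in⁴
Solid square: I = a⁴/12  ⇒  a = (12I)^(1/4) = (12×0.8428)^(1/4) = 1.78 in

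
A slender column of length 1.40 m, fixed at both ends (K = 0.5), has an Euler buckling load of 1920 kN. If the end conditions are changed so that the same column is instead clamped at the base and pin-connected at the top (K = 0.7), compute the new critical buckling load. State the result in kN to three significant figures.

P_cr ≈ 980 kN

P_cr ∝ 1/K², so P_cr,new = P_cr,old × (K_old/K_new)² = 1920 × (0.5/0.7)²
= 1920 × 0.5102 = 980 kN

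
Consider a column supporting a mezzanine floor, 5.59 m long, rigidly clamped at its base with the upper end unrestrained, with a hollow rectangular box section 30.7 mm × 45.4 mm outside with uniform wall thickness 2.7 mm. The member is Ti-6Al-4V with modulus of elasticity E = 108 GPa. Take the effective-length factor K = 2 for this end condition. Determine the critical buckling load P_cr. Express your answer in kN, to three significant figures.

P_cr ≈ 0.473 kN

Inner dimensions: h_i = 45.4 − 2×2.7 = 40.00 mm, b_i = 30.7 − 2×2.7 = 25.30 mm
Weak-axis I_min = (h_o·b_o³ − h_i·b_i³)/12 with b_o = 30.7, b_i = 25.30 mm (shorter outer/inner sides).
I_min = (45.4×30.7³ − 40.00×25.30³)/12 = 5.549×10^4 mm⁴
I = 5.549×10^4 mm⁴ = 5.549×10^-8 m⁴
Effective length L_e = K·L = 2 × 5.59 = 11.18 m
P_cr = π²EI / L_e² = π² × 108×10⁹ × 5.549×10^-8 / 11.18² = 473.2 N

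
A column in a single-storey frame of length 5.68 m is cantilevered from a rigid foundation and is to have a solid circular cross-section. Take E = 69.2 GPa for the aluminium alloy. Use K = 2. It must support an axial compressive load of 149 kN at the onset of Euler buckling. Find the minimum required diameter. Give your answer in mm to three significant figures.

L_e = K·L = 2 × 5.68 = 11.36 m
Required I = P_cr·L_e²/(π²E) = 1.490×10^5 × 11.36² / (π² × 6.92×10^10) = 2.815×10^-5 m⁴
I_req = 2.815×10^7 mm⁴
Solid circle: I = πd⁴/64  ⇒  d = (64I/π)^(1/4) = (64×2.815×10^7/π)^(1/4) = 155 mm

d ≈ 155 mm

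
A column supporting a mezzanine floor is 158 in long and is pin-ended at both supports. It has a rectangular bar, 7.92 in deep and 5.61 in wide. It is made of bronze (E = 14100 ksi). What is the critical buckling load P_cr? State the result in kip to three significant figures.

Buckling occurs about the weak axis: I_min = h·b³/12 with b = 5.61 in (the shorter side).
I_min = 7.92×5.61³/12 = 116.5 in⁴
Effective length L_e = K·L = 1 × 158 = 158.0 in
P_cr = π²EI / L_e² = π² × 14100×10³ × 116.5 / 158.0² = 6.496×10^5 lb

P_cr ≈ 650 kip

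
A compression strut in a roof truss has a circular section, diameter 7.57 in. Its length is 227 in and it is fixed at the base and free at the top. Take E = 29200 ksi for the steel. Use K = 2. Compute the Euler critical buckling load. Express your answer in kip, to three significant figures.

P_cr ≈ 225 kip

I = πd⁴/64 = π×7.57⁴/64 = 161.2 in⁴
Effective length L_e = K·L = 2 × 227 = 454.0 in
P_cr = π²EI / L_e² = π² × 29200×10³ × 161.2 / 454.0² = 2.254×10^5 lb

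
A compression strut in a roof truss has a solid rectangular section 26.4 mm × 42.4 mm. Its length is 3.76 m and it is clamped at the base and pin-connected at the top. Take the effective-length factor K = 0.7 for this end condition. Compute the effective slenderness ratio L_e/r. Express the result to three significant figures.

For a rectangle r_min = b/√12 = 26.4/√12 = 7.621 mm
L_e = K·L = 0.7 × 3.76 m = 2.632 m = 2632.0 mm
λ = L_e / r_min = 2632.0 / 7.621 = 345

λ ≈ 345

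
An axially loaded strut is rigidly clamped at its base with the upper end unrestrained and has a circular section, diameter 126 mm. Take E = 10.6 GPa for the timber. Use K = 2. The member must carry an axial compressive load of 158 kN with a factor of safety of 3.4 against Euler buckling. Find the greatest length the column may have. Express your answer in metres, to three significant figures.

I = πd⁴/64 = π×126⁴/64 = 1.237×10^7 mm⁴
I = 1.237×10^-5 m⁴
Required critical load P_cr = n·P = 3.4 × 158 = 537.2 kN = 5.372×10^5 N
From P_cr = π²EI/(K·L)²:  L = (1/K)·√(π²EI/P_cr) = (1/2)·√(π²×1.06×10^10×1.237×10^-5/5.372×10^5)
L = 0.776 m

L_max ≈ 0.776 m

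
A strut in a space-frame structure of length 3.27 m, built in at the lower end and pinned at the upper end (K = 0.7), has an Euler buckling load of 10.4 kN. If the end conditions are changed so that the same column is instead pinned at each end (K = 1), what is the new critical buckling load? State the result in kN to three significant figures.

P_cr ≈ 5.10 kN

P_cr ∝ 1/K², so P_cr,new = P_cr,old × (K_old/K_new)² = 10.4 × (0.7/1)²
= 10.4 × 0.4900 = 5.10 kN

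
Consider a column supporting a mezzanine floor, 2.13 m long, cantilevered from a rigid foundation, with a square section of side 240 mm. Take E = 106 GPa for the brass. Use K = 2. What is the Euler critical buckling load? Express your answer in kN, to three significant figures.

P_cr ≈ 15900 kN

I = a⁴/12 = 240⁴/12 = 2.765×10^8 mm⁴
I = 2.765×10^8 mm⁴ = 2.765×10^-4 m⁴
Effective length L_e = K·L = 2 × 2.13 = 4.260 m
P_cr = π²EI / L_e² = π² × 106×10⁹ × 2.765×10^-4 / 4.260² = 1.594×10^7 N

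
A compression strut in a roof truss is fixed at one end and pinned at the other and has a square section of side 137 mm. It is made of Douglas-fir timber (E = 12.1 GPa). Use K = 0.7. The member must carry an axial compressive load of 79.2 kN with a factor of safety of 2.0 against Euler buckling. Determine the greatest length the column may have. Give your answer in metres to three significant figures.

L_max ≈ 6.72 m

I = a⁴/12 = 137⁴/12 = 2.936×10^7 mm⁴
I = 2.936×10^-5 m⁴
Required critical load P_cr = n·P = 2.0 × 79.2 = 158.4 kN = 1.584×10^5 N
From P_cr = π²EI/(K·L)²:  L = (1/K)·√(π²EI/P_cr) = (1/0.7)·√(π²×1.21×10^10×2.936×10^-5/1.584×10^5)
L = 6.72 m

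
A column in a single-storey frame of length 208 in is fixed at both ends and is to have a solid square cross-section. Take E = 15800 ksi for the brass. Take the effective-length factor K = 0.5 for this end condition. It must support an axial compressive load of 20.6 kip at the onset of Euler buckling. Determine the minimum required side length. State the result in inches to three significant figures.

L_e = K·L = 0.5 × 208 = 104.0 in
Required I = P_cr·L_e²/(π²E) = 2.060×10^4 × 104.0² / (π² × 1.58×10^7) = 1.429 in⁴
Solid square: I = a⁴/12  ⇒  a = (12I)^(1/4) = (12×1.429)^(1/4) = 2.03 in

a ≈ 2.03 in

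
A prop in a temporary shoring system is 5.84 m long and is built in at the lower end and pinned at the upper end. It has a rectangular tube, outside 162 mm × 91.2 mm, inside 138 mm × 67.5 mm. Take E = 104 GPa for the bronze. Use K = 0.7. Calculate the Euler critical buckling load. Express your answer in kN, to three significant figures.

Weak-axis I_min = (h_o·b_o³ − h_i·b_i³)/12 with b_o = 91.2, b_i = 67.50 mm (shorter outer/inner sides).
I_min = (162×91.2³ − 138.0×67.50³)/12 = 6.704×10^6 mm⁴
I = 6.704×10^6 mm⁴ = 6.704×10^-6 m⁴
Effective length L_e = K·L = 0.7 × 5.84 = 4.088 m
P_cr = π²EI / L_e² = π² × 104×10⁹ × 6.704×10^-6 / 4.088² = 4.117×10^5 N

P_cr ≈ 412 kN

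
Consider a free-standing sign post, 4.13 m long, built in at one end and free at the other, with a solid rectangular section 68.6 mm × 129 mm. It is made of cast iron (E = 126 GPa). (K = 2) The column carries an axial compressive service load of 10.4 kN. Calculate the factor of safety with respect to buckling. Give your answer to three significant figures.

n ≈ 6.08

Buckling occurs about the weak axis: I_min = h·b³/12 with b = 68.6 mm (the shorter side).
I_min = 129×68.6³/12 = 3.470×10^6 mm⁴
I = 3.470×10^6 mm⁴ = 3.470×10^-6 m⁴
Effective length L_e = K·L = 2 × 4.13 = 8.260 m
P_cr = π²EI / L_e² = π² × 126×10⁹ × 3.470×10^-6 / 8.260² = 6.325×10^4 N
Factor of safety n = P_cr / P = 63.254 / 10.4 = 6.08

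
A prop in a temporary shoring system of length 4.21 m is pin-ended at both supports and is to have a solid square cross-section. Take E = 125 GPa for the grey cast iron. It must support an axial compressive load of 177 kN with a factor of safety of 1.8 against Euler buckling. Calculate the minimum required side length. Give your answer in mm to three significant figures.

a ≈ 86.1 mm

Required P_cr = n·P = 1.8 × 177 = 318.6 kN
L_e = K·L = 1 × 4.21 = 4.210 m
Required I = P_cr·L_e²/(π²E) = 3.186×10^5 × 4.210² / (π² × 1.25×10^11) = 4.577×10^-6 m⁴
I_req = 4.577×10^6 mm⁴
Solid square: I = a⁴/12  ⇒  a = (12I)^(1/4) = (12×4.577×10^6)^(1/4) = 86.1 mm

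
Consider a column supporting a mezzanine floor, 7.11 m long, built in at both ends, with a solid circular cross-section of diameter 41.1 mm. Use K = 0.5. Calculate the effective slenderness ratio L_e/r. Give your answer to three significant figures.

λ ≈ 346

For a solid circle r = d/4 = 41.1/4 = 10.28 mm
L_e = K·L = 0.5 × 7.11 m = 3.555 m = 3555.0 mm
λ = L_e / r_min = 3555.0 / 10.28 = 346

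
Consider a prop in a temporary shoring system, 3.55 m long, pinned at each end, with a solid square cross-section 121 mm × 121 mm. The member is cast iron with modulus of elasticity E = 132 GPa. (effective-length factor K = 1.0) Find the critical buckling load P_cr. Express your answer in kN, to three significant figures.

I = a⁴/12 = 121⁴/12 = 1.786×10^7 mm⁴
I = 1.786×10^7 mm⁴ = 1.786×10^-5 m⁴
Effective length L_e = K·L = 1 × 3.55 = 3.550 m
P_cr = π²EI / L_e² = π² × 132×10⁹ × 1.786×10^-5 / 3.550² = 1.847×10^6 N

P_cr ≈ 1850 kN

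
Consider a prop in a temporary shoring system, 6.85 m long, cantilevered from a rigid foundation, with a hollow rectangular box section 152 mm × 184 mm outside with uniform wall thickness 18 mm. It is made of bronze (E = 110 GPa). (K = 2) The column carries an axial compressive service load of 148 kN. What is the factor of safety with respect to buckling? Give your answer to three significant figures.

Inner dimensions: h_i = 184 − 2×18 = 148.0 mm, b_i = 152 − 2×18 = 116.0 mm
Weak-axis I_min = (h_o·b_o³ − h_i·b_i³)/12 with b_o = 152, b_i = 116.0 mm (shorter outer/inner sides).
I_min = (184×152³ − 148.0×116.0³)/12 = 3.460×10^7 mm⁴
I = 3.460×10^7 mm⁴ = 3.460×10^-5 m⁴
Effective length L_e = K·L = 2 × 6.85 = 13.70 m
P_cr = π²EI / L_e² = π² × 110×10⁹ × 3.460×10^-5 / 13.70² = 2.001×10^5 N
Factor of safety n = P_cr / P = 200.12 / 148 = 1.35

n ≈ 1.35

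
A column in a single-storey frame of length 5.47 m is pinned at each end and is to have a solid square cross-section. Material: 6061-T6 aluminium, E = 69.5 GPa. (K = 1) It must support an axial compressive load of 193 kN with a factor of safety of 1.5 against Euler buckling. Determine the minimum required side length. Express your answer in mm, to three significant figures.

a ≈ 111 mm

Required P_cr = n·P = 1.5 × 193 = 289.5 kN
L_e = K·L = 1 × 5.47 = 5.470 m
Required I = P_cr·L_e²/(π²E) = 2.895×10^5 × 5.470² / (π² × 6.95×10^10) = 1.263×10^-5 m⁴
I_req = 1.263×10^7 mm⁴
Solid square: I = a⁴/12  ⇒  a = (12I)^(1/4) = (12×1.263×10^7)^(1/4) = 111 mm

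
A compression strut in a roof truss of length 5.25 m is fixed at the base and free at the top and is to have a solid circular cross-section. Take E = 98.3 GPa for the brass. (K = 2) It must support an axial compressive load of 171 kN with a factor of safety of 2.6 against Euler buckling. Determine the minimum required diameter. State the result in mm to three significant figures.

Required P_cr = n·P = 2.6 × 171 = 444.6 kN
L_e = K·L = 2 × 5.25 = 10.50 m
Required I = P_cr·L_e²/(π²E) = 4.446×10^5 × 10.50² / (π² × 9.83×10^10) = 5.052×10^-5 m⁴
I_req = 5.052×10^7 mm⁴
Solid circle: I = πd⁴/64  ⇒  d = (64I/π)^(1/4) = (64×5.052×10^7/π)^(1/4) = 179 mm

d ≈ 179 mm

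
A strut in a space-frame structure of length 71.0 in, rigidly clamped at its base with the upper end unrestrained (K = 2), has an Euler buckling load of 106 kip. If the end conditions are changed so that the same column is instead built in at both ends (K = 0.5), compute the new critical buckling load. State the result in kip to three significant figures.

P_cr ∝ 1/K², so P_cr,new = P_cr,old × (K_old/K_new)² = 106 × (2/0.5)²
= 106 × 16.00 = 1700 kip

P_cr ≈ 1700 kip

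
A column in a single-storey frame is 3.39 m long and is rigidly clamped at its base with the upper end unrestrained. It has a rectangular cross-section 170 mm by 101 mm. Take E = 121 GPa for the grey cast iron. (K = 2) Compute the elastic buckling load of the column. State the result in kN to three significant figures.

Buckling occurs about the weak axis: I_min = h·b³/12 with b = 101 mm (the shorter side).
I_min = 170×101³/12 = 1.460×10^7 mm⁴
I = 1.460×10^7 mm⁴ = 1.460×10^-5 m⁴
Effective length L_e = K·L = 2 × 3.39 = 6.780 m
P_cr = π²EI / L_e² = π² × 121×10⁹ × 1.460×10^-5 / 6.780² = 3.792×10^5 N

P_cr ≈ 379 kN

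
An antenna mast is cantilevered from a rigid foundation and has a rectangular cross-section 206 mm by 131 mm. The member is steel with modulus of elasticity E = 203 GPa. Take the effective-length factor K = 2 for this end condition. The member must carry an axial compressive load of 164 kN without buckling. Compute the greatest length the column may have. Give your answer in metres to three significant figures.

Buckling occurs about the weak axis: I_min = h·b³/12 with b = 131 mm (the shorter side).
I_min = 206×131³/12 = 3.859×10^7 mm⁴
I = 3.859×10^-5 m⁴
At the buckling limit P_cr = P = 1.640×10^5 N
From P_cr = π²EI/(K·L)²:  L = (1/K)·√(π²EI/P_cr) = (1/2)·√(π²×2.03×10^11×3.859×10^-5/1.640×10^5)
L = 10.9 m

L_max ≈ 10.9 m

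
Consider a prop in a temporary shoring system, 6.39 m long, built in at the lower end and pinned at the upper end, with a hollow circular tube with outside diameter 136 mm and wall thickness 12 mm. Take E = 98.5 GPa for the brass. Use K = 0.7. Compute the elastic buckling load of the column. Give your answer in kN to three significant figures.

P_cr ≈ 441 kN

Inner diameter d_i = 136 − 2×12 = 112.0 mm
I = π(d_o⁴ − d_i⁴)/64 = π(136⁴ − 112.0⁴)/64 = 9.069×10^6 mm⁴
I = 9.069×10^6 mm⁴ = 9.069×10^-6 m⁴
Effective length L_e = K·L = 0.7 × 6.39 = 4.473 m
P_cr = π²EI / L_e² = π² × 98.5×10⁹ × 9.069×10^-6 / 4.473² = 4.406×10^5 N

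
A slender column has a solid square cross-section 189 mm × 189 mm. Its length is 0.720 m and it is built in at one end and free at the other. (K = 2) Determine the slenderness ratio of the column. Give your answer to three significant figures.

λ ≈ 26.4

For a square r = a/√12 = 189/√12 = 54.56 mm
L_e = K·L = 2 × 0.720 m = 1.440 m = 1440.0 mm
λ = L_e / r_min = 1440.0 / 54.56 = 26.4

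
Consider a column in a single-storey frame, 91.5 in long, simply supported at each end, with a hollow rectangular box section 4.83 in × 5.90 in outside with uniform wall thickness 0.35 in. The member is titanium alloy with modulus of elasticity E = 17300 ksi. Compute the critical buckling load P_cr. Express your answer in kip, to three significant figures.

Inner dimensions: h_i = 5.90 − 2×0.35 = 5.200 in, b_i = 4.83 − 2×0.35 = 4.130 in
Weak-axis I_min = (h_o·b_o³ − h_i·b_i³)/12 with b_o = 4.83, b_i = 4.130 in (shorter outer/inner sides).
I_min = (5.90×4.83³ − 5.200×4.130³)/12 = 24.87 in⁴
Effective length L_e = K·L = 1 × 91.5 = 91.50 in
P_cr = π²EI / L_e² = π² × 17300×10³ × 24.87 / 91.50² = 5.073×10^5 lb

P_cr ≈ 507 kip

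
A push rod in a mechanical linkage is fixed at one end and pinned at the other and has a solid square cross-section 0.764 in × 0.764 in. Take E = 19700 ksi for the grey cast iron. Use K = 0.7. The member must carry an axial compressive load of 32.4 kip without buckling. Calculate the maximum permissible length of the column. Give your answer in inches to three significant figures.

I = a⁴/12 = 0.764⁴/12 = 2.839×10^-2 in⁴
At the buckling limit P_cr = P = 3.240×10^4 lb
From P_cr = π²EI/(K·L)²:  L = (1/K)·√(π²EI/P_cr) = (1/0.7)·√(π²×1.97×10^7×2.839×10^-2/3.240×10^4)
L = 18.6 in

L_max ≈ 18.6 in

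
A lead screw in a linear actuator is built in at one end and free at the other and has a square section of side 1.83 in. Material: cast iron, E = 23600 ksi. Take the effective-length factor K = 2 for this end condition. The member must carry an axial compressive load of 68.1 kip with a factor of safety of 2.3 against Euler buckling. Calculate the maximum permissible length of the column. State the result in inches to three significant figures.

L_max ≈ 18.6 in

I = a⁴/12 = 1.83⁴/12 = 0.9346 in⁴
Required critical load P_cr = n·P = 2.3 × 68.1 = 156.6 kip = 1.566×10^5 lb
From P_cr = π²EI/(K·L)²:  L = (1/K)·√(π²EI/P_cr) = (1/2)·√(π²×2.36×10^7×0.9346/1.566×10^5)
L = 18.6 in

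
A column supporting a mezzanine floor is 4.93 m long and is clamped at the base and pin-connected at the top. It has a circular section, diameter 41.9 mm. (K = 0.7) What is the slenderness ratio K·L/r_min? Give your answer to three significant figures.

I = πd⁴/64 = π×41.9⁴/64 = 1.513×10^5 mm⁴
A = 1.379×10^3 mm²;  r_min = √(I/A) = √(1.513×10^5/1.379×10^3) = 10.48 mm
L_e = K·L = 0.7 × 4.93 m = 3.451 m = 3451.0 mm
λ = L_e / r_min = 3451.0 / 10.48 = 329

λ ≈ 329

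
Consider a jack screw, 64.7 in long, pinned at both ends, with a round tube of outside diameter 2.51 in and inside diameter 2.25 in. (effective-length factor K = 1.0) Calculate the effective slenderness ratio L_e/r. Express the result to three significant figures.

d_o = 2.51 in, d_i = 2.25 in
I = π(d_o⁴ − d_i⁴)/64 = π(2.51⁴ − 2.250⁴)/64 = 0.6903 in⁴
A = 0.9720 in²;  r_min = √(I/A) = √(0.6903/0.9720) = 0.8427 in
L_e = K·L = 1 × 64.7 = 64.70 in
λ = L_e / r_min = 64.700 / 0.8427 = 76.8

λ ≈ 76.8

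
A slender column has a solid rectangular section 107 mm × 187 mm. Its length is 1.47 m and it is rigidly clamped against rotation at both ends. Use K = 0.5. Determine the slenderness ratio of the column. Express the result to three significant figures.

λ ≈ 23.8

For a rectangle r_min = b/√12 = 107/√12 = 30.89 mm
L_e = K·L = 0.5 × 1.47 m = 0.7350 m = 735.00 mm
λ = L_e / r_min = 735.00 / 30.89 = 23.8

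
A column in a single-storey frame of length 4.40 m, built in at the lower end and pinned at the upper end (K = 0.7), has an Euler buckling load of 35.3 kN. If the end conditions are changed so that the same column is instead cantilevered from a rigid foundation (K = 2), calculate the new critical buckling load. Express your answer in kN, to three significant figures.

P_cr ≈ 4.32 kN

P_cr ∝ 1/K², so P_cr,new = P_cr,old × (K_old/K_new)² = 35.3 × (0.7/2)²
= 35.3 × 0.1225 = 4.32 kN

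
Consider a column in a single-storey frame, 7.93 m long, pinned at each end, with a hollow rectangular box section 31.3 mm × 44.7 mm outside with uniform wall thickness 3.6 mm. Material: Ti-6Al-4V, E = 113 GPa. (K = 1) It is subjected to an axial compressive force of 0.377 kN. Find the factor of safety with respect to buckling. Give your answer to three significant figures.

n ≈ 3.32

Inner dimensions: h_i = 44.7 − 2×3.6 = 37.50 mm, b_i = 31.3 − 2×3.6 = 24.10 mm
Weak-axis I_min = (h_o·b_o³ − h_i·b_i³)/12 with b_o = 31.3, b_i = 24.10 mm (shorter outer/inner sides).
I_min = (44.7×31.3³ − 37.50×24.10³)/12 = 7.048×10^4 mm⁴
I = 7.048×10^4 mm⁴ = 7.048×10^-8 m⁴
Effective length L_e = K·L = 1 × 7.93 = 7.930 m
P_cr = π²EI / L_e² = π² × 113×10⁹ × 7.048×10^-8 / 7.930² = 1.250×10^3 N
Factor of safety n = P_cr / P = 1.2500 / 0.377 = 3.32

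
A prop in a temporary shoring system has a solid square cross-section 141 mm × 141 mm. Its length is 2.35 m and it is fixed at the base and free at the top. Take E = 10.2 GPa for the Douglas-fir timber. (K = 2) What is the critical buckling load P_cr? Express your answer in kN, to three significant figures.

P_cr ≈ 150 kN

I = a⁴/12 = 141⁴/12 = 3.294×10^7 mm⁴
I = 3.294×10^7 mm⁴ = 3.294×10^-5 m⁴
Effective length L_e = K·L = 2 × 2.35 = 4.700 m
P_cr = π²EI / L_e² = π² × 10.2×10⁹ × 3.294×10^-5 / 4.700² = 1.501×10^5 N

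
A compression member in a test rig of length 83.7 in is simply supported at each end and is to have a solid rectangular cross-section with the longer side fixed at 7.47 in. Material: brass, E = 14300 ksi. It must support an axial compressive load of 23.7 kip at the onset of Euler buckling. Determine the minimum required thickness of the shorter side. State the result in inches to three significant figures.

b ≈ 1.24 in

L_e = K·L = 1 × 83.7 = 83.70 in
Required I = P_cr·L_e²/(π²E) = 2.370×10^4 × 83.70² / (π² × 1.43×10^7) = 1.176 in⁴
Rectangle, weak axis: I_min = h·b³/12 with h = 7.47 in fixed  ⇒  b = (12I/h)^(1/3) = 1.24 in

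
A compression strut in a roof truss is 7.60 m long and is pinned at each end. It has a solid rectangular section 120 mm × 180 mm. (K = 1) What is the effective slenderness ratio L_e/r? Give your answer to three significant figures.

For a rectangle r_min = b/√12 = 120/√12 = 34.64 mm
L_e = K·L = 1 × 7.60 m = 7.600 m = 7600.0 mm
λ = L_e / r_min = 7600.0 / 34.64 = 219

λ ≈ 219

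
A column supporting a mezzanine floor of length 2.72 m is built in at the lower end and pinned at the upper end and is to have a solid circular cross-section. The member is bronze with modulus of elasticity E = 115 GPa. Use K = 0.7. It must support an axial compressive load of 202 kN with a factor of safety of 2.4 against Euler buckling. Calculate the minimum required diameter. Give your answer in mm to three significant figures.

Required P_cr = n·P = 2.4 × 202 = 484.8 kN
L_e = K·L = 0.7 × 2.72 = 1.904 m
Required I = P_cr·L_e²/(π²E) = 4.848×10^5 × 1.904² / (π² × 1.15×10^11) = 1.548×10^-6 m⁴
I_req = 1.548×10^6 mm⁴
Solid circle: I = πd⁴/64  ⇒  d = (64I/π)^(1/4) = (64×1.548×10^6/π)^(1/4) = 74.9 mm

d ≈ 74.9 mm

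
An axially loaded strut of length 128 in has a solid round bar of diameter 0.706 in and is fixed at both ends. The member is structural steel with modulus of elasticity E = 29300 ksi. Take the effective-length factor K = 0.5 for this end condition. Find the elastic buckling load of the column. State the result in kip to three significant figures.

I = πd⁴/64 = π×0.706⁴/64 = 1.220×10^-2 in⁴
Effective length L_e = K·L = 0.5 × 128 = 64.00 in
P_cr = π²EI / L_e² = π² × 29300×10³ × 1.220×10^-2 / 64.00² = 861.0 lb

P_cr ≈ 0.861 kip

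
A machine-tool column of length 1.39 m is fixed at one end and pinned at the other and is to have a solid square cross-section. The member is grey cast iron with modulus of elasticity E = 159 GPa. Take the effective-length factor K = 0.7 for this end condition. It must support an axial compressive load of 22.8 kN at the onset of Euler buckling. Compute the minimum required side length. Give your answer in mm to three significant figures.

a ≈ 20.2 mm

L_e = K·L = 0.7 × 1.39 = 0.9730 m
Required I = P_cr·L_e²/(π²E) = 2.280×10^4 × 0.9730² / (π² × 1.59×10^11) = 1.376×10^-8 m⁴
I_req = 1.376×10^4 mm⁴
Solid square: I = a⁴/12  ⇒  a = (12I)^(1/4) = (12×1.376×10^4)^(1/4) = 20.2 mm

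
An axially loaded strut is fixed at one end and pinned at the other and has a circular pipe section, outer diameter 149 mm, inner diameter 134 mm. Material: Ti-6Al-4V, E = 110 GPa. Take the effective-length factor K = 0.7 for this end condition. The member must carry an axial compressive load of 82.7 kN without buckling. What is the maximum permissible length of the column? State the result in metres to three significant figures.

d_o = 149 mm, d_i = 134 mm
I = π(d_o⁴ − d_i⁴)/64 = π(149⁴ − 134.0⁴)/64 = 8.368×10^6 mm⁴
I = 8.368×10^-6 m⁴
At the buckling limit P_cr = P = 8.270×10^4 N
From P_cr = π²EI/(K·L)²:  L = (1/K)·√(π²EI/P_cr) = (1/0.7)·√(π²×1.10×10^11×8.368×10^-6/8.270×10^4)
L = 15.0 m

L_max ≈ 15.0 m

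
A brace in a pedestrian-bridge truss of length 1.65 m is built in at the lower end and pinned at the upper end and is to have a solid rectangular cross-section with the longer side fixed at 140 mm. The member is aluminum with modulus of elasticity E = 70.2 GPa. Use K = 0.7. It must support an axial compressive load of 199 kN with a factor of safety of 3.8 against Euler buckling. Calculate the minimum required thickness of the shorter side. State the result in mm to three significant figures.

Required P_cr = n·P = 3.8 × 199 = 756.2 kN
L_e = K·L = 0.7 × 1.65 = 1.155 m
Required I = P_cr·L_e²/(π²E) = 7.562×10^5 × 1.155² / (π² × 7.02×10^10) = 1.456×10^-6 m⁴
I_req = 1.456×10^6 mm⁴
Rectangle, weak axis: I_min = h·b³/12 with h = 140 mm fixed  ⇒  b = (12I/h)^(1/3) = 50.0 mm

b ≈ 50.0 mm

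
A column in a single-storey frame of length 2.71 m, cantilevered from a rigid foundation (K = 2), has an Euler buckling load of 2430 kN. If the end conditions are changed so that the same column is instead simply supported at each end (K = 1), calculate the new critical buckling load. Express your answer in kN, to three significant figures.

P_cr ∝ 1/K², so P_cr,new = P_cr,old × (K_old/K_new)² = 2430 × (2/1)²
= 2430 × 4.000 = 9720 kN

P_cr ≈ 9720 kN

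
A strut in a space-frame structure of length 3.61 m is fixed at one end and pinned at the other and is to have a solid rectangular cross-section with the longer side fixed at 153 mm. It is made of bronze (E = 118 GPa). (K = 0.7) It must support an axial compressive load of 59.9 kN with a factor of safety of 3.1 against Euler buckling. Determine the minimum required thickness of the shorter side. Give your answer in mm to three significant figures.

Required P_cr = n·P = 3.1 × 59.9 = 185.7 kN
L_e = K·L = 0.7 × 3.61 = 2.527 m
Required I = P_cr·L_e²/(π²E) = 1.857×10^5 × 2.527² / (π² × 1.18×10^11) = 1.018×10^-6 m⁴
I_req = 1.018×10^6 mm⁴
Rectangle, weak axis: I_min = h·b³/12 with h = 153 mm fixed  ⇒  b = (12I/h)^(1/3) = 43.1 mm

b ≈ 43.1 mm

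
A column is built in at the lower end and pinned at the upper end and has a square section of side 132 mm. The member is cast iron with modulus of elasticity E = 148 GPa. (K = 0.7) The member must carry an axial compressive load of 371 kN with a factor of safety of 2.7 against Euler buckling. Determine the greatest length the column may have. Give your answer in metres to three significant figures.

I = a⁴/12 = 132⁴/12 = 2.530×10^7 mm⁴
I = 2.530×10^-5 m⁴
Required critical load P_cr = n·P = 2.7 × 371 = 1002 kN = 1.002×10^6 N
From P_cr = π²EI/(K·L)²:  L = (1/K)·√(π²EI/P_cr) = (1/0.7)·√(π²×1.48×10^11×2.530×10^-5/1.002×10^6)
L = 8.68 m

L_max ≈ 8.68 m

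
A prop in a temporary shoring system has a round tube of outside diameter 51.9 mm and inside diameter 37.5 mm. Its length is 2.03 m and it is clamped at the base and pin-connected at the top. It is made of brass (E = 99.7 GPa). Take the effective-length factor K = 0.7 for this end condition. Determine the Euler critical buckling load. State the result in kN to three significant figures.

d_o = 51.9 mm, d_i = 37.5 mm
I = π(d_o⁴ − d_i⁴)/64 = π(51.9⁴ − 37.50⁴)/64 = 2.591×10^5 mm⁴
I = 2.591×10^5 mm⁴ = 2.591×10^-7 m⁴
Effective length L_e = K·L = 0.7 × 2.03 = 1.421 m
P_cr = π²EI / L_e² = π² × 99.7×10⁹ × 2.591×10^-7 / 1.421² = 1.263×10^5 N

P_cr ≈ 126 kN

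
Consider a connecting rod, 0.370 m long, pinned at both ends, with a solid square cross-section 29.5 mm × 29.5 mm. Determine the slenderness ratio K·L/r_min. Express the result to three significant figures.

λ ≈ 43.4

For a square r = a/√12 = 29.5/√12 = 8.516 mm
L_e = K·L = 1 × 0.370 m = 0.3700 m = 370.00 mm
λ = L_e / r_min = 370.00 / 8.516 = 43.4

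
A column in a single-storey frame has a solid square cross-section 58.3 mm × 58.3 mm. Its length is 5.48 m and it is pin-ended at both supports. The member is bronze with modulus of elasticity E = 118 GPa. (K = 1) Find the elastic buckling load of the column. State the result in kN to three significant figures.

P_cr ≈ 37.3 kN

I = a⁴/12 = 58.3⁴/12 = 9.627×10^5 mm⁴
I = 9.627×10^5 mm⁴ = 9.627×10^-7 m⁴
Effective length L_e = K·L = 1 × 5.48 = 5.480 m
P_cr = π²EI / L_e² = π² × 118×10⁹ × 9.627×10^-7 / 5.480² = 3.733×10^4 N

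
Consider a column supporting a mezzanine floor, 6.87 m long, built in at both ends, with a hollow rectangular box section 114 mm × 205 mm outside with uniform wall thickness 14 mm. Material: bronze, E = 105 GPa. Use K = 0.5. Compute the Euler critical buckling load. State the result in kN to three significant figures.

P_cr ≈ 1400 kN

Inner dimensions: h_i = 205 − 2×14 = 177.0 mm, b_i = 114 − 2×14 = 86.00 mm
Weak-axis I_min = (h_o·b_o³ − h_i·b_i³)/12 with b_o = 114, b_i = 86.00 mm (shorter outer/inner sides).
I_min = (205×114³ − 177.0×86.00³)/12 = 1.593×10^7 mm⁴
I = 1.593×10^7 mm⁴ = 1.593×10^-5 m⁴
Effective length L_e = K·L = 0.5 × 6.87 = 3.435 m
P_cr = π²EI / L_e² = π² × 105×10⁹ × 1.593×10^-5 / 3.435² = 1.399×10^6 N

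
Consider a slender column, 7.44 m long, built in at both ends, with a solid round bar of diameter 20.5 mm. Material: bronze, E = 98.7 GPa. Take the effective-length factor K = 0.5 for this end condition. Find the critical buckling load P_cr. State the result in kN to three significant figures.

P_cr ≈ 0.610 kN

I = πd⁴/64 = π×20.5⁴/64 = 8.669×10^3 mm⁴
I = 8.669×10^3 mm⁴ = 8.669×10^-9 m⁴
Effective length L_e = K·L = 0.5 × 7.44 = 3.720 m
P_cr = π²EI / L_e² = π² × 98.7×10⁹ × 8.669×10^-9 / 3.720² = 610.3 N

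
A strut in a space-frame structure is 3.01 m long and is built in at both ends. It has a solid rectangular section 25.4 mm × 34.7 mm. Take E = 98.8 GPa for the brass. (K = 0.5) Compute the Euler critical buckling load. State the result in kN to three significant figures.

P_cr ≈ 20.4 kN

Buckling occurs about the weak axis: I_min = h·b³/12 with b = 25.4 mm (the shorter side).
I_min = 34.7×25.4³/12 = 4.739×10^4 mm⁴
I = 4.739×10^4 mm⁴ = 4.739×10^-8 m⁴
Effective length L_e = K·L = 0.5 × 3.01 = 1.505 m
P_cr = π²EI / L_e² = π² × 98.8×10⁹ × 4.739×10^-8 / 1.505² = 2.040×10^4 N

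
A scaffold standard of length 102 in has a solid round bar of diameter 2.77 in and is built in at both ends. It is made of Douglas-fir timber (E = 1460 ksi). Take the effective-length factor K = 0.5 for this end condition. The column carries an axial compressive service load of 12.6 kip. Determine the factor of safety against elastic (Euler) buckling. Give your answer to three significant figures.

I = πd⁴/64 = π×2.77⁴/64 = 2.890 in⁴
Effective length L_e = K·L = 0.5 × 102 = 51.00 in
P_cr = π²EI / L_e² = π² × 1460×10³ × 2.890 / 51.00² = 1.601×10^4 lb
Factor of safety n = P_cr / P = 16.010 / 12.6 = 1.27

n ≈ 1.27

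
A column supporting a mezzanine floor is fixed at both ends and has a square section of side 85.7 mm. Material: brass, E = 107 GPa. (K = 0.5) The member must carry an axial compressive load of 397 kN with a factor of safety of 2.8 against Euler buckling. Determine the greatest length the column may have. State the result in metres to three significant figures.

I = a⁴/12 = 85.7⁴/12 = 4.495×10^6 mm⁴
I = 4.495×10^-6 m⁴
Required critical load P_cr = n·P = 2.8 × 397 = 1112 kN = 1.112×10^6 N
From P_cr = π²EI/(K·L)²:  L = (1/K)·√(π²EI/P_cr) = (1/0.5)·√(π²×1.07×10^11×4.495×10^-6/1.112×10^6)
L = 4.13 m

L_max ≈ 4.13 m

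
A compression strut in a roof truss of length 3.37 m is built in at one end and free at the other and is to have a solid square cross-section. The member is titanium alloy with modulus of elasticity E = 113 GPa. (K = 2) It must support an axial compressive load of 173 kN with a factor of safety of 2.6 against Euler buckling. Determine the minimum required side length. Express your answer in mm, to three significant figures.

Required P_cr = n·P = 2.6 × 173 = 449.8 kN
L_e = K·L = 2 × 3.37 = 6.740 m
Required I = P_cr·L_e²/(π²E) = 4.498×10^5 × 6.740² / (π² × 1.13×10^11) = 1.832×10^-5 m⁴
I_req = 1.832×10^7 mm⁴
Solid square: I = a⁴/12  ⇒  a = (12I)^(1/4) = (12×1.832×10^7)^(1/4) = 122 mm

a ≈ 122 mm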